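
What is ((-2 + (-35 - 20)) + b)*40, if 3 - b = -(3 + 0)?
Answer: -2040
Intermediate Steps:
b = 6 (b = 3 - (-1)*(3 + 0) = 3 - (-1)*3 = 3 - 1*(-3) = 3 + 3 = 6)
((-2 + (-35 - 20)) + b)*40 = ((-2 + (-35 - 20)) + 6)*40 = ((-2 - 55) + 6)*40 = (-57 + 6)*40 = -51*40 = -2040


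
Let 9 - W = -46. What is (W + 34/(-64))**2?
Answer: 3038049/1024 ≈ 2966.8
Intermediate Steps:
W = 55 (W = 9 - 1*(-46) = 9 + 46 = 55)
(W + 34/(-64))**2 = (55 + 34/(-64))**2 = (55 + 34*(-1/64))**2 = (55 - 17/32)**2 = (1743/32)**2 = 3038049/1024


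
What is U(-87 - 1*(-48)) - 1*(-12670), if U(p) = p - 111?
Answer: 12520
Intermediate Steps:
U(p) = -111 + p
U(-87 - 1*(-48)) - 1*(-12670) = (-111 + (-87 - 1*(-48))) - 1*(-12670) = (-111 + (-87 + 48)) + 12670 = (-111 - 39) + 12670 = -150 + 12670 = 12520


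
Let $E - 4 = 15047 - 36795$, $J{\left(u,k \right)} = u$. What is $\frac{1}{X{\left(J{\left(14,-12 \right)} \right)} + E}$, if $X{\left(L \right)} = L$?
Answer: $- \frac{1}{21730} \approx -4.6019 \cdot 10^{-5}$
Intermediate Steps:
$E = -21744$ ($E = 4 + \left(15047 - 36795\right) = 4 - 21748 = -21744$)
$\frac{1}{X{\left(J{\left(14,-12 \right)} \right)} + E} = \frac{1}{14 - 21744} = \frac{1}{-21730} = - \frac{1}{21730}$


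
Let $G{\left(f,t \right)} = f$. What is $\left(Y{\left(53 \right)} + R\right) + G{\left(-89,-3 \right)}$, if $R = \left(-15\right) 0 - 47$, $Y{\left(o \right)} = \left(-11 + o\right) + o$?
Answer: $-41$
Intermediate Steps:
$Y{\left(o \right)} = -11 + 2 o$
$R = -47$ ($R = 0 - 47 = -47$)
$\left(Y{\left(53 \right)} + R\right) + G{\left(-89,-3 \right)} = \left(\left(-11 + 2 \cdot 53\right) - 47\right) - 89 = \left(\left(-11 + 106\right) - 47\right) - 89 = \left(95 - 47\right) - 89 = 48 - 89 = -41$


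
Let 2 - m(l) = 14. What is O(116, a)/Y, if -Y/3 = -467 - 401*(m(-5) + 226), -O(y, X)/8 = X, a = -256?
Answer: 2048/258843 ≈ 0.0079121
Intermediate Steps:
m(l) = -12 (m(l) = 2 - 1*14 = 2 - 14 = -12)
O(y, X) = -8*X
Y = 258843 (Y = -3*(-467 - 401*(-12 + 226)) = -3*(-467 - 401*214) = -3*(-467 - 85814) = -3*(-86281) = 258843)
O(116, a)/Y = -8*(-256)/258843 = 2048*(1/258843) = 2048/258843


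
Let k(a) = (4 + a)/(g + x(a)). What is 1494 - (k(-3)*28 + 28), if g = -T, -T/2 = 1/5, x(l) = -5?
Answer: 33858/23 ≈ 1472.1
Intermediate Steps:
T = -⅖ (T = -2/5 = -2*⅕ = -⅖ ≈ -0.40000)
g = ⅖ (g = -1*(-⅖) = ⅖ ≈ 0.40000)
k(a) = -20/23 - 5*a/23 (k(a) = (4 + a)/(⅖ - 5) = (4 + a)/(-23/5) = (4 + a)*(-5/23) = -20/23 - 5*a/23)
1494 - (k(-3)*28 + 28) = 1494 - ((-20/23 - 5/23*(-3))*28 + 28) = 1494 - ((-20/23 + 15/23)*28 + 28) = 1494 - (-5/23*28 + 28) = 1494 - (-140/23 + 28) = 1494 - 1*504/23 = 1494 - 504/23 = 33858/23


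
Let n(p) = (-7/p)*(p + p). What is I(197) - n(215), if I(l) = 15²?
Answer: 239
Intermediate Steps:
I(l) = 225
n(p) = -14 (n(p) = (-7/p)*(2*p) = -14)
I(197) - n(215) = 225 - 1*(-14) = 225 + 14 = 239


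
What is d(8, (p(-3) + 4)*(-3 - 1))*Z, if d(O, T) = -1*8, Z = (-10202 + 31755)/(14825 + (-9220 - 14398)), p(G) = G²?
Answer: 172424/8793 ≈ 19.609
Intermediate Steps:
Z = -21553/8793 (Z = 21553/(14825 - 23618) = 21553/(-8793) = 21553*(-1/8793) = -21553/8793 ≈ -2.4512)
d(O, T) = -8
d(8, (p(-3) + 4)*(-3 - 1))*Z = -8*(-21553/8793) = 172424/8793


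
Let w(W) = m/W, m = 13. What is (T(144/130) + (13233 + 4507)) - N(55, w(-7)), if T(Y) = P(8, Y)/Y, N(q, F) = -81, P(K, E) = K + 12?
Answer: 321103/18 ≈ 17839.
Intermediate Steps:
P(K, E) = 12 + K
w(W) = 13/W
T(Y) = 20/Y (T(Y) = (12 + 8)/Y = 20/Y)
(T(144/130) + (13233 + 4507)) - N(55, w(-7)) = (20/((144/130)) + (13233 + 4507)) - 1*(-81) = (20/((144*(1/130))) + 17740) + 81 = (20/(72/65) + 17740) + 81 = (20*(65/72) + 17740) + 81 = (325/18 + 17740) + 81 = 319645/18 + 81 = 321103/18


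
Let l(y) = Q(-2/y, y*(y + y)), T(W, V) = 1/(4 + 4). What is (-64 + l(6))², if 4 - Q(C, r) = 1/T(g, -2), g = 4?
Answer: 4624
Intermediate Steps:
T(W, V) = ⅛ (T(W, V) = 1/8 = ⅛)
Q(C, r) = -4 (Q(C, r) = 4 - 1/⅛ = 4 - 1*8 = 4 - 8 = -4)
l(y) = -4
(-64 + l(6))² = (-64 - 4)² = (-68)² = 4624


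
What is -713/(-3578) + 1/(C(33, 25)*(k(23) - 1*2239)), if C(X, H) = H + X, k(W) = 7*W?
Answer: 42965017/215617436 ≈ 0.19927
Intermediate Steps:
-713/(-3578) + 1/(C(33, 25)*(k(23) - 1*2239)) = -713/(-3578) + 1/((25 + 33)*(7*23 - 1*2239)) = -713*(-1/3578) + 1/(58*(161 - 2239)) = 713/3578 + (1/58)/(-2078) = 713/3578 + (1/58)*(-1/2078) = 713/3578 - 1/120524 = 42965017/215617436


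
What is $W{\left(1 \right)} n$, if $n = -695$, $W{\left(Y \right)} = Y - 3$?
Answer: $1390$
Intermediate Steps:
$W{\left(Y \right)} = -3 + Y$ ($W{\left(Y \right)} = Y - 3 = -3 + Y$)
$W{\left(1 \right)} n = \left(-3 + 1\right) \left(-695\right) = \left(-2\right) \left(-695\right) = 1390$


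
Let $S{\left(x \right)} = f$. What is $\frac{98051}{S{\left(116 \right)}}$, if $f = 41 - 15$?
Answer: $\frac{98051}{26} \approx 3771.2$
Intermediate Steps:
$f = 26$ ($f = 41 - 15 = 26$)
$S{\left(x \right)} = 26$
$\frac{98051}{S{\left(116 \right)}} = \frac{98051}{26}$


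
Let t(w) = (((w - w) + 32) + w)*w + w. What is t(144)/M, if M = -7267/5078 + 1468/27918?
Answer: -1806686345376/97712801 ≈ -18490.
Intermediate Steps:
M = -97712801/70883802 (M = -7267*1/5078 + 1468*(1/27918) = -7267/5078 + 734/13959 = -97712801/70883802 ≈ -1.3785)
t(w) = w + w*(32 + w) (t(w) = ((0 + 32) + w)*w + w = (32 + w)*w + w = w*(32 + w) + w = w + w*(32 + w))
t(144)/M = (144*(33 + 144))/(-97712801/70883802) = (144*177)*(-70883802/97712801) = 25488*(-70883802/97712801) = -1806686345376/97712801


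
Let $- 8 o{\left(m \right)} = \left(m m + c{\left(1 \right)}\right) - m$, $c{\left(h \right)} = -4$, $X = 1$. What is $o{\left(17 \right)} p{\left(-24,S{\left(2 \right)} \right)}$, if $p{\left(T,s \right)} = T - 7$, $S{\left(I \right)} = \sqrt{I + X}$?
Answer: $\frac{2077}{2} \approx 1038.5$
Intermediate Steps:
$S{\left(I \right)} = \sqrt{1 + I}$ ($S{\left(I \right)} = \sqrt{I + 1} = \sqrt{1 + I}$)
$o{\left(m \right)} = \frac{1}{2} - \frac{m^{2}}{8} + \frac{m}{8}$ ($o{\left(m \right)} = - \frac{\left(m m - 4\right) - m}{8} = - \frac{\left(m^{2} - 4\right) - m}{8} = - \frac{\left(-4 + m^{2}\right) - m}{8} = - \frac{-4 + m^{2} - m}{8} = \frac{1}{2} - \frac{m^{2}}{8} + \frac{m}{8}$)
$p{\left(T,s \right)} = -7 + T$ ($p{\left(T,s \right)} = T - 7 = -7 + T$)
$o{\left(17 \right)} p{\left(-24,S{\left(2 \right)} \right)} = \left(\frac{1}{2} - \frac{17^{2}}{8} + \frac{1}{8} \cdot 17\right) \left(-7 - 24\right) = \left(\frac{1}{2} - \frac{289}{8} + \frac{17}{8}\right) \left(-31\right) = \left(- \frac{67}{2}\right) \left(-31\right) = \frac{2077}{2}$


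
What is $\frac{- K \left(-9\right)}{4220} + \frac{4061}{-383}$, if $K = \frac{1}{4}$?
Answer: $- \frac{68546233}{6465040} \approx -10.603$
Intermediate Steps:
$K = \frac{1}{4} \approx 0.25$
$\frac{- K \left(-9\right)}{4220} + \frac{4061}{-383} = \frac{\left(-1\right) \frac{1}{4} \left(-9\right)}{4220} + \frac{4061}{-383} = \left(- \frac{1}{4}\right) \left(-9\right) \frac{1}{4220} + 4061 \left(- \frac{1}{383}\right) = \frac{9}{4} \cdot \frac{1}{4220} - \frac{4061}{383} = \frac{9}{16880} - \frac{4061}{383} = - \frac{68546233}{6465040}$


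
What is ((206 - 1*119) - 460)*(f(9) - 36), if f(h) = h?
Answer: 10071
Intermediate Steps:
((206 - 1*119) - 460)*(f(9) - 36) = ((206 - 1*119) - 460)*(9 - 36) = ((206 - 119) - 460)*(-27) = (87 - 460)*(-27) = -373*(-27) = 10071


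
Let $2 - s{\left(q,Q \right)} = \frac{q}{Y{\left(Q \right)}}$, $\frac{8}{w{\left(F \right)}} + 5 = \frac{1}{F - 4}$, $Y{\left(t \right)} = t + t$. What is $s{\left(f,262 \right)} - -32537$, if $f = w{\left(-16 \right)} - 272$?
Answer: $\frac{430530417}{13231} \approx 32540.0$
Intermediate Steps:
$Y{\left(t \right)} = 2 t$
$w{\left(F \right)} = \frac{8}{-5 + \frac{1}{-4 + F}}$ ($w{\left(F \right)} = \frac{8}{-5 + \frac{1}{F - 4}} = \frac{8}{-5 + \frac{1}{-4 + F}}$)
$f = - \frac{27632}{101}$ ($f = \frac{8 \left(4 - -16\right)}{-21 + 5 \left(-16\right)} - 272 = \frac{8 \left(4 + 16\right)}{-21 - 80} - 272 = 8 \frac{1}{-101} \cdot 20 - 272 = 8 \left(- \frac{1}{101}\right) 20 - 272 = - \frac{160}{101} - 272 = - \frac{27632}{101} \approx -273.58$)
$s{\left(q,Q \right)} = 2 - \frac{q}{2 Q}$
$s{\left(f,262 \right)} - -32537 = \left(2 - - \frac{13816}{101 \cdot 262}\right) - -32537 = \left(2 - \left(- \frac{13816}{101}\right) \frac{1}{262}\right) + 32537 = \left(2 + \frac{6908}{13231}\right) + 32537 = \frac{33370}{13231} + 32537 = \frac{430530417}{13231}$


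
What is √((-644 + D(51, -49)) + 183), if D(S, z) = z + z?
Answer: I*√559 ≈ 23.643*I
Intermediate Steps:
D(S, z) = 2*z
√((-644 + D(51, -49)) + 183) = √((-644 + 2*(-49)) + 183) = √((-644 - 98) + 183) = √(-742 + 183) = √(-559) = I*√559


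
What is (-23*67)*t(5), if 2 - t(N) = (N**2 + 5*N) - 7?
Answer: 63181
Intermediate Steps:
t(N) = 9 - N**2 - 5*N (t(N) = 2 - ((N**2 + 5*N) - 7) = 2 - (-7 + N**2 + 5*N) = 2 + (7 - N**2 - 5*N) = 9 - N**2 - 5*N)
(-23*67)*t(5) = (-23*67)*(9 - 1*5**2 - 5*5) = -1541*(9 - 1*25 - 25) = -1541*(9 - 25 - 25) = -1541*(-41) = 63181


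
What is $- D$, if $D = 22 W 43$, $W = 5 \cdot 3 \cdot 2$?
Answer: $-28380$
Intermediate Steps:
$W = 30$ ($W = 15 \cdot 2 = 30$)
$D = 28380$ ($D = 22 \cdot 30 \cdot 43 = 660 \cdot 43 = 28380$)
$- D = \left(-1\right) 28380 = -28380$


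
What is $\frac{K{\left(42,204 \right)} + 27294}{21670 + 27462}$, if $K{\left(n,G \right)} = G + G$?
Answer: $\frac{13851}{24566} \approx 0.56383$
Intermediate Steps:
$K{\left(n,G \right)} = 2 G$
$\frac{K{\left(42,204 \right)} + 27294}{21670 + 27462} = \frac{2 \cdot 204 + 27294}{21670 + 27462} = \frac{408 + 27294}{49132} = 27702 \cdot \frac{1}{49132} = \frac{13851}{24566}$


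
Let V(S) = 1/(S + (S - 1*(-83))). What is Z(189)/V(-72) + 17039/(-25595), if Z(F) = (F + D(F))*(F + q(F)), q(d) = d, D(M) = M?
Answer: -223084091819/25595 ≈ -8.7159e+6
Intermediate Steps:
Z(F) = 4*F² (Z(F) = (F + F)*(F + F) = (2*F)*(2*F) = 4*F²)
V(S) = 1/(83 + 2*S) (V(S) = 1/(S + (S + 83)) = 1/(S + (83 + S)) = 1/(83 + 2*S))
Z(189)/V(-72) + 17039/(-25595) = (4*189²)/(1/(83 + 2*(-72))) + 17039/(-25595) = (4*35721)/(1/(83 - 144)) + 17039*(-1/25595) = 142884/(1/(-61)) - 17039/25595 = 142884/(-1/61) - 17039/25595 = 142884*(-61) - 17039/25595 = -8715924 - 17039/25595 = -223084091819/25595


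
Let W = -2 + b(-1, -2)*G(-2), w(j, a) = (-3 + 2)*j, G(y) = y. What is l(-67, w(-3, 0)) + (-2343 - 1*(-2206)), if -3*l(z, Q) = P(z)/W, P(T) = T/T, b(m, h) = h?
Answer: -823/6 ≈ -137.17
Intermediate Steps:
P(T) = 1
w(j, a) = -j
W = 2 (W = -2 - 2*(-2) = -2 + 4 = 2)
l(z, Q) = -⅙ (l(z, Q) = -1/(3*2) = -⅓*½ = -⅙)
l(-67, w(-3, 0)) + (-2343 - 1*(-2206)) = -⅙ + (-2343 - 1*(-2206)) = -⅙ + (-2343 + 2206) = -⅙ - 137 = -823/6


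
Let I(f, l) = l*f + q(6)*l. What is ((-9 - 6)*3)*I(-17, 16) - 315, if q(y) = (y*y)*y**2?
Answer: -921195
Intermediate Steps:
q(y) = y**4 (q(y) = y**2*y**2 = y**4)
I(f, l) = 1296*l + f*l (I(f, l) = l*f + 6**4*l = f*l + 1296*l = 1296*l + f*l)
((-9 - 6)*3)*I(-17, 16) - 315 = ((-9 - 6)*3)*(16*(1296 - 17)) - 315 = (-15*3)*(16*1279) - 315 = -45*20464 - 315 = -920880 - 315 = -921195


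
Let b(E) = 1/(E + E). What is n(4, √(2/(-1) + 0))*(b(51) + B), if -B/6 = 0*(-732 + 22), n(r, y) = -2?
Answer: -1/51 ≈ -0.019608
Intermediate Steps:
b(E) = 1/(2*E)
B = 0 (B = -0*(-732 + 22) = -0*(-710) = -6*0 = 0)
n(4, √(2/(-1) + 0))*(b(51) + B) = -2*((½)/51 + 0) = -2*((½)*(1/51) + 0) = -2*(1/102 + 0) = -2*1/102 = -1/51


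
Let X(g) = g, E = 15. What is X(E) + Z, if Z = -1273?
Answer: -1258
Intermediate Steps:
X(E) + Z = 15 - 1273 = -1258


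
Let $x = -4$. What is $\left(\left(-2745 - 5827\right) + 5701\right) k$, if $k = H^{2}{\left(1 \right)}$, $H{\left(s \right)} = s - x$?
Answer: $-71775$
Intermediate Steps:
$H{\left(s \right)} = 4 + s$ ($H{\left(s \right)} = s - -4 = s + 4 = 4 + s$)
$k = 25$ ($k = \left(4 + 1\right)^{2} = 5^{2} = 25$)
$\left(\left(-2745 - 5827\right) + 5701\right) k = \left(\left(-2745 - 5827\right) + 5701\right) 25 = \left(-8572 + 5701\right) 25 = \left(-2871\right) 25 = -71775$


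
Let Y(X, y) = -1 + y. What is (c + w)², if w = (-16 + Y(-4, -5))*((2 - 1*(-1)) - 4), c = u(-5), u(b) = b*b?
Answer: 2209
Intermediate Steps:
u(b) = b²
c = 25 (c = (-5)² = 25)
w = 22 (w = (-16 + (-1 - 5))*((2 - 1*(-1)) - 4) = (-16 - 6)*((2 + 1) - 4) = -22*(3 - 4) = -22*(-1) = 22)
(c + w)² = (25 + 22)² = 47² = 2209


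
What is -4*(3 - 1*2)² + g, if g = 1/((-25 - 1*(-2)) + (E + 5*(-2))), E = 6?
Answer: -109/27 ≈ -4.0370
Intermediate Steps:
g = -1/27 (g = 1/((-25 - 1*(-2)) + (6 + 5*(-2))) = 1/((-25 + 2) + (6 - 10)) = 1/(-23 - 4) = 1/(-27) = -1/27 ≈ -0.037037)
-4*(3 - 1*2)² + g = -4*(3 - 1*2)² - 1/27 = -4*(3 - 2)² - 1/27 = -4*1² - 1/27 = -4*1 - 1/27 = -4 - 1/27 = -109/27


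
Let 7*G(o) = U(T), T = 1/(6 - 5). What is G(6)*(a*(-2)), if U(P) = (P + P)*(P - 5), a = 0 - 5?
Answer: -80/7 ≈ -11.429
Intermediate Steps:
a = -5
T = 1 (T = 1/1 = 1)
U(P) = 2*P*(-5 + P) (U(P) = (2*P)*(-5 + P) = 2*P*(-5 + P))
G(o) = -8/7 (G(o) = (2*1*(-5 + 1))/7 = (2*1*(-4))/7 = (⅐)*(-8) = -8/7)
G(6)*(a*(-2)) = -(-40)*(-2)/7 = -8/7*10 = -80/7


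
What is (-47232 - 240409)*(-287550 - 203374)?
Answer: 141209870284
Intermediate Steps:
(-47232 - 240409)*(-287550 - 203374) = -287641*(-490924) = 141209870284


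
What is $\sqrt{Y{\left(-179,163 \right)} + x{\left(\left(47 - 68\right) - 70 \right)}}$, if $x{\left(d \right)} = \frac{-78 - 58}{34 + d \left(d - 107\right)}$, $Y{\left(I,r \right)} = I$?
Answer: $\frac{i \sqrt{3645876693}}{4513} \approx 13.379 i$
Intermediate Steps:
$x{\left(d \right)} = - \frac{136}{34 + d \left(-107 + d\right)}$
$\sqrt{Y{\left(-179,163 \right)} + x{\left(\left(47 - 68\right) - 70 \right)}} = \sqrt{-179 - \frac{136}{34 + \left(\left(47 - 68\right) - 70\right)^{2} - 107 \left(\left(47 - 68\right) - 70\right)}} = \sqrt{-179 - \frac{136}{34 + \left(-21 - 70\right)^{2} - 107 \left(-21 - 70\right)}} = \sqrt{-179 - \frac{136}{34 + \left(-91\right)^{2} - -9737}} = \sqrt{-179 - \frac{136}{34 + 8281 + 9737}} = \sqrt{-179 - \frac{136}{18052}} = \sqrt{-179 - \frac{34}{4513}} = \sqrt{- \frac{807861}{4513}} = \frac{i \sqrt{3645876693}}{4513}$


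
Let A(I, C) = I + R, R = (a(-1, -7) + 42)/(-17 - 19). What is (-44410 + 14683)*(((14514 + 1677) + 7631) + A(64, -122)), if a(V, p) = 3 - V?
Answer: -1420042275/2 ≈ -7.1002e+8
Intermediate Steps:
R = -23/18 (R = ((3 - 1*(-1)) + 42)/(-17 - 19) = ((3 + 1) + 42)/(-36) = (4 + 42)*(-1/36) = 46*(-1/36) = -23/18 ≈ -1.2778)
A(I, C) = -23/18 + I (A(I, C) = I - 23/18 = -23/18 + I)
(-44410 + 14683)*(((14514 + 1677) + 7631) + A(64, -122)) = (-44410 + 14683)*(((14514 + 1677) + 7631) + (-23/18 + 64)) = -29727*((16191 + 7631) + 1129/18) = -29727*(23822 + 1129/18) = -29727*429925/18 = -1420042275/2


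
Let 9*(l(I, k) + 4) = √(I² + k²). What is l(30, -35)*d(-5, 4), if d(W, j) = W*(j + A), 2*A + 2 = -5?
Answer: 10 - 25*√85/18 ≈ -2.8049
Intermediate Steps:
A = -7/2 (A = -1 + (½)*(-5) = -1 - 5/2 = -7/2 ≈ -3.5000)
d(W, j) = W*(-7/2 + j) (d(W, j) = W*(j - 7/2) = W*(-7/2 + j))
l(I, k) = -4 + √(I² + k²)/9
l(30, -35)*d(-5, 4) = (-4 + √(30² + (-35)²)/9)*((½)*(-5)*(-7 + 2*4)) = (-4 + √(900 + 1225)/9)*((½)*(-5)*(-7 + 8)) = (-4 + √2125/9)*((½)*(-5)*1) = (-4 + (5*√85)/9)*(-5/2) = (-4 + 5*√85/9)*(-5/2) = 10 - 25*√85/18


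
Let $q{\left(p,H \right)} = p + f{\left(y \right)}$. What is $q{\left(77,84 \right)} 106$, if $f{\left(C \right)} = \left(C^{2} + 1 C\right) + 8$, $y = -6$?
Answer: $12190$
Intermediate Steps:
$f{\left(C \right)} = 8 + C + C^{2}$ ($f{\left(C \right)} = \left(C^{2} + C\right) + 8 = \left(C + C^{2}\right) + 8 = 8 + C + C^{2}$)
$q{\left(p,H \right)} = 38 + p$ ($q{\left(p,H \right)} = p + \left(8 - 6 + \left(-6\right)^{2}\right) = p + \left(8 - 6 + 36\right) = p + 38 = 38 + p$)
$q{\left(77,84 \right)} 106 = \left(38 + 77\right) 106 = 115 \cdot 106 = 12190$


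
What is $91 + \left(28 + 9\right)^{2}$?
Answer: $1460$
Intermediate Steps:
$91 + \left(28 + 9\right)^{2} = 91 + 37^{2} = 91 + 1369 = 1460$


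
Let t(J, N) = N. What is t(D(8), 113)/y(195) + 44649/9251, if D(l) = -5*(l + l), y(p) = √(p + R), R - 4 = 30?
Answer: 4059/841 + 113*√229/229 ≈ 12.294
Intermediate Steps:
R = 34 (R = 4 + 30 = 34)
y(p) = √(34 + p) (y(p) = √(p + 34) = √(34 + p))
D(l) = -10*l
t(D(8), 113)/y(195) + 44649/9251 = 113/(√(34 + 195)) + 44649/9251 = 113/(√229) + 44649*(1/9251) = 113*(√229/229) + 4059/841 = 113*√229/229 + 4059/841 = 4059/841 + 113*√229/229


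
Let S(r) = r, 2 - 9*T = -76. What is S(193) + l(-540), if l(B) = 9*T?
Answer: 271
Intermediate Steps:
T = 26/3 (T = 2/9 - ⅑*(-76) = 2/9 + 76/9 = 26/3 ≈ 8.6667)
l(B) = 78 (l(B) = 9*(26/3) = 78)
S(193) + l(-540) = 193 + 78 = 271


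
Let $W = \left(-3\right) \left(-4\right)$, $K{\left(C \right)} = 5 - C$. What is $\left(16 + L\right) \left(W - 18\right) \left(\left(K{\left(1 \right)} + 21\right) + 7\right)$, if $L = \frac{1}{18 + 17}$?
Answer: $- \frac{107712}{35} \approx -3077.5$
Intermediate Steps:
$W = 12$
$L = \frac{1}{35} \approx 0.028571$
$\left(16 + L\right) \left(W - 18\right) \left(\left(K{\left(1 \right)} + 21\right) + 7\right) = \left(16 + \frac{1}{35}\right) \left(12 - 18\right) \left(\left(\left(5 - 1\right) + 21\right) + 7\right) = \frac{561}{35} \left(-6\right) \left(\left(\left(5 - 1\right) + 21\right) + 7\right) = - \frac{3366 \left(\left(4 + 21\right) + 7\right)}{35} = - \frac{3366 \left(25 + 7\right)}{35} = \left(- \frac{3366}{35}\right) 32 = - \frac{107712}{35}$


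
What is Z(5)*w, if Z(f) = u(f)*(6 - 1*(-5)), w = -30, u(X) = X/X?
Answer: -330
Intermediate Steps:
u(X) = 1
Z(f) = 11 (Z(f) = 1*(6 - 1*(-5)) = 1*(6 + 5) = 1*11 = 11)
Z(5)*w = 11*(-30) = -330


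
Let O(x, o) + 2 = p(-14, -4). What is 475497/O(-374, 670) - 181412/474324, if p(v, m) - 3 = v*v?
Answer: 56375975216/23360457 ≈ 2413.3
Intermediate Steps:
p(v, m) = 3 + v² (p(v, m) = 3 + v*v = 3 + v²)
O(x, o) = 197 (O(x, o) = -2 + (3 + (-14)²) = -2 + (3 + 196) = -2 + 199 = 197)
475497/O(-374, 670) - 181412/474324 = 475497/197 - 181412/474324 = 475497*(1/197) - 181412*1/474324 = 475497/197 - 45353/118581 = 56375975216/23360457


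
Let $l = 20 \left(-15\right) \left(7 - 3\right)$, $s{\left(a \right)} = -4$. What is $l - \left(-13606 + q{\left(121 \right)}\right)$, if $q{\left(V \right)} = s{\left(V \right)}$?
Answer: $12410$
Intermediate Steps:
$q{\left(V \right)} = -4$
$l = -1200$ ($l = \left(-300\right) 4 = -1200$)
$l - \left(-13606 + q{\left(121 \right)}\right) = -1200 + \left(13606 - -4\right) = -1200 + \left(13606 + 4\right) = -1200 + 13610 = 12410$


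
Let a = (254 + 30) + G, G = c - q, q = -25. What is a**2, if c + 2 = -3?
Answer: 92416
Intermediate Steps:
c = -5 (c = -2 - 3 = -5)
G = 20 (G = -5 - 1*(-25) = -5 + 25 = 20)
a = 304 (a = (254 + 30) + 20 = 284 + 20 = 304)
a**2 = 304**2 = 92416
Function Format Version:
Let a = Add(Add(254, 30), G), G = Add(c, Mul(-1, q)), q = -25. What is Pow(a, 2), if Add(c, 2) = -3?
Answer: 92416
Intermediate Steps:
c = -5 (c = Add(-2, -3) = -5)
G = 20 (G = Add(-5, Mul(-1, -25)) = Add(-5, 25) = 20)
a = 304 (a = Add(Add(254, 30), 20) = Add(284, 20) = 304)
Pow(a, 2) = Pow(304, 2) = 92416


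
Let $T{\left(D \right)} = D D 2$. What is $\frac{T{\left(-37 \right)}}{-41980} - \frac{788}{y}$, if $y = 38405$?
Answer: $- \frac{13823313}{161224190} \approx -0.08574$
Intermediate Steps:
$T{\left(D \right)} = 2 D^{2}$ ($T{\left(D \right)} = D^{2} \cdot 2 = 2 D^{2}$)
$\frac{T{\left(-37 \right)}}{-41980} - \frac{788}{y} = \frac{2 \left(-37\right)^{2}}{-41980} - \frac{788}{38405} = 2 \cdot 1369 \left(- \frac{1}{41980}\right) - \frac{788}{38405} = 2738 \left(- \frac{1}{41980}\right) - \frac{788}{38405} = - \frac{1369}{20990} - \frac{788}{38405} = - \frac{13823313}{161224190}$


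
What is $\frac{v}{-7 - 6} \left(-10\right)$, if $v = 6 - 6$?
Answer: $0$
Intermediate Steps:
$v = 0$ ($v = 6 - 6 = 0$)
$\frac{v}{-7 - 6} \left(-10\right) = \frac{1}{-7 - 6} \cdot 0 \left(-10\right) = \frac{1}{-13} \cdot 0 \left(-10\right) = \left(- \frac{1}{13}\right) 0 \left(-10\right) = 0 \left(-10\right) = 0$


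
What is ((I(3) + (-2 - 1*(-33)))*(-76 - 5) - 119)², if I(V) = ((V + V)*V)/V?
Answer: 9709456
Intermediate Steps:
I(V) = 2*V (I(V) = ((2*V)*V)/V = (2*V²)/V = 2*V)
((I(3) + (-2 - 1*(-33)))*(-76 - 5) - 119)² = ((2*3 + (-2 - 1*(-33)))*(-76 - 5) - 119)² = ((6 + (-2 + 33))*(-81) - 119)² = ((6 + 31)*(-81) - 119)² = (37*(-81) - 119)² = (-2997 - 119)² = (-3116)² = 9709456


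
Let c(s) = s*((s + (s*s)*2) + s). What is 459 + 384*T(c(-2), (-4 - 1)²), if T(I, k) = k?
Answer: 10059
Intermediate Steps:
c(s) = s*(2*s + 2*s²) (c(s) = s*((s + s²*2) + s) = s*((s + 2*s²) + s) = s*(2*s + 2*s²))
459 + 384*T(c(-2), (-4 - 1)²) = 459 + 384*(-4 - 1)² = 459 + 384*(-5)² = 459 + 384*25 = 459 + 9600 = 10059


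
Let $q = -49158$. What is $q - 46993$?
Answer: $-96151$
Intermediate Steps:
$q - 46993 = -49158 - 46993 = -96151$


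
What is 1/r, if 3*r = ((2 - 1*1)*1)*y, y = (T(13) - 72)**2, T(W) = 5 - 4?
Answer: 3/5041 ≈ 0.00059512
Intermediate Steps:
T(W) = 1
y = 5041 (y = (1 - 72)**2 = (-71)**2 = 5041)
r = 5041/3 (r = (((2 - 1*1)*1)*5041)/3 = (((2 - 1)*1)*5041)/3 = ((1*1)*5041)/3 = (1*5041)/3 = (1/3)*5041 = 5041/3 ≈ 1680.3)
1/r = 1/(5041/3) = 3/5041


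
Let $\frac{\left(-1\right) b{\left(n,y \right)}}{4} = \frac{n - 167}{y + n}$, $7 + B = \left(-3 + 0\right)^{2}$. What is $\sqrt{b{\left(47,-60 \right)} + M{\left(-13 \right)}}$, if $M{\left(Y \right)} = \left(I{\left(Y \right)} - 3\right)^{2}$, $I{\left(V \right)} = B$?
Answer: $\frac{i \sqrt{6071}}{13} \approx 5.9936 i$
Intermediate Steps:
$B = 2$ ($B = -7 + \left(-3 + 0\right)^{2} = -7 + \left(-3\right)^{2} = -7 + 9 = 2$)
$I{\left(V \right)} = 2$
$b{\left(n,y \right)} = - \frac{4 \left(-167 + n\right)}{n + y}$ ($b{\left(n,y \right)} = - 4 \frac{n - 167}{y + n} = - 4 \frac{-167 + n}{n + y} = - \frac{4 \left(-167 + n\right)}{n + y}$)
$M{\left(Y \right)} = 1$ ($M{\left(Y \right)} = \left(2 - 3\right)^{2} = \left(-1\right)^{2} = 1$)
$\sqrt{b{\left(47,-60 \right)} + M{\left(-13 \right)}} = \sqrt{\frac{4 \left(167 - 47\right)}{47 - 60} + 1} = \sqrt{\frac{4 \left(167 - 47\right)}{-13} + 1} = \sqrt{4 \left(- \frac{1}{13}\right) 120 + 1} = \sqrt{- \frac{480}{13} + 1} = \sqrt{- \frac{467}{13}} = \frac{i \sqrt{6071}}{13}$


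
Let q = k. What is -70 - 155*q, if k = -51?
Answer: 7835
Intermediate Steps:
q = -51
-70 - 155*q = -70 - 155*(-51) = -70 + 7905 = 7835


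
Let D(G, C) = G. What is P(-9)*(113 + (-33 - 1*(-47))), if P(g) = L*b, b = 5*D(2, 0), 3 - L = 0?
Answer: 3810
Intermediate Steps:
L = 3 (L = 3 - 1*0 = 3 + 0 = 3)
b = 10 (b = 5*2 = 10)
P(g) = 30 (P(g) = 3*10 = 30)
P(-9)*(113 + (-33 - 1*(-47))) = 30*(113 + (-33 - 1*(-47))) = 30*(113 + (-33 + 47)) = 30*(113 + 14) = 30*127 = 3810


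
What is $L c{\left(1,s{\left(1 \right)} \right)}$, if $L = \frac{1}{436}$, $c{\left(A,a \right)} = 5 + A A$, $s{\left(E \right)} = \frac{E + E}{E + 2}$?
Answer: $\frac{3}{218} \approx 0.013761$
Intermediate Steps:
$s{\left(E \right)} = \frac{2 E}{2 + E}$
$c{\left(A,a \right)} = 5 + A^{2}$
$L = \frac{1}{436} \approx 0.0022936$
$L c{\left(1,s{\left(1 \right)} \right)} = \frac{5 + 1^{2}}{436} = \frac{5 + 1}{436} = \frac{1}{436} \cdot 6 = \frac{3}{218}$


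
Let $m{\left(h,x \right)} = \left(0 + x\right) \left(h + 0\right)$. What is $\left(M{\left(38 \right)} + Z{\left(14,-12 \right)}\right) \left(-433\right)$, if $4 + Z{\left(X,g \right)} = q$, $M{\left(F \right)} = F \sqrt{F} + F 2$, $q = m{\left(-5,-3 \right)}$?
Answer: $-37671 - 16454 \sqrt{38} \approx -1.391 \cdot 10^{5}$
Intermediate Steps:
$m{\left(h,x \right)} = h x$ ($m{\left(h,x \right)} = x h = h x$)
$q = 15$ ($q = \left(-5\right) \left(-3\right) = 15$)
$M{\left(F \right)} = F^{\frac{3}{2}} + 2 F$
$Z{\left(X,g \right)} = 11$ ($Z{\left(X,g \right)} = -4 + 15 = 11$)
$\left(M{\left(38 \right)} + Z{\left(14,-12 \right)}\right) \left(-433\right) = \left(\left(38^{\frac{3}{2}} + 2 \cdot 38\right) + 11\right) \left(-433\right) = \left(\left(38 \sqrt{38} + 76\right) + 11\right) \left(-433\right) = \left(\left(76 + 38 \sqrt{38}\right) + 11\right) \left(-433\right) = \left(87 + 38 \sqrt{38}\right) \left(-433\right) = -37671 - 16454 \sqrt{38}$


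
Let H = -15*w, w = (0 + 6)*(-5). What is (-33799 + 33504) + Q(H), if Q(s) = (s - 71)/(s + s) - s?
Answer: -670121/900 ≈ -744.58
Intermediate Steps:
w = -30 (w = 6*(-5) = -30)
H = 450 (H = -15*(-30) = 450)
Q(s) = -s + (-71 + s)/(2*s) (Q(s) = (-71 + s)/((2*s)) - s = (-71 + s)*(1/(2*s)) - s = (-71 + s)/(2*s) - s = -s + (-71 + s)/(2*s))
(-33799 + 33504) + Q(H) = (-33799 + 33504) + (½ - 1*450 - 71/2/450) = -295 + (½ - 450 - 71/2*1/450) = -295 + (½ - 450 - 71/900) = -295 - 404621/900 = -670121/900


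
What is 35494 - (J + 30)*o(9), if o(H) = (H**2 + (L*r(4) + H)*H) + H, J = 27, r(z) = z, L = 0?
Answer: 25747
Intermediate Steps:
o(H) = H + 2*H**2 (o(H) = (H**2 + (0*4 + H)*H) + H = (H**2 + (0 + H)*H) + H = (H**2 + H*H) + H = (H**2 + H**2) + H = 2*H**2 + H = H + 2*H**2)
35494 - (J + 30)*o(9) = 35494 - (27 + 30)*9*(1 + 2*9) = 35494 - 57*9*(1 + 18) = 35494 - 57*9*19 = 35494 - 57*171 = 35494 - 1*9747 = 35494 - 9747 = 25747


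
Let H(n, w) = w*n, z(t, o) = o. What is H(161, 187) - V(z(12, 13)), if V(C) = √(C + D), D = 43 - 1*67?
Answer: 30107 - I*√11 ≈ 30107.0 - 3.3166*I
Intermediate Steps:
D = -24 (D = 43 - 67 = -24)
H(n, w) = n*w
V(C) = √(-24 + C) (V(C) = √(C - 24) = √(-24 + C))
H(161, 187) - V(z(12, 13)) = 161*187 - √(-24 + 13) = 30107 - √(-11) = 30107 - I*√11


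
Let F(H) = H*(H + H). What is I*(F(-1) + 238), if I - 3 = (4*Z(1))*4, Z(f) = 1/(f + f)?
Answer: 2640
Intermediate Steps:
F(H) = 2*H**2 (F(H) = H*(2*H) = 2*H**2)
Z(f) = 1/(2*f)
I = 11 (I = 3 + (4*((1/2)/1))*4 = 3 + (4*((1/2)*1))*4 = 3 + (4*(1/2))*4 = 3 + 2*4 = 3 + 8 = 11)
I*(F(-1) + 238) = 11*(2*(-1)**2 + 238) = 11*(2*1 + 238) = 11*(2 + 238) = 11*240 = 2640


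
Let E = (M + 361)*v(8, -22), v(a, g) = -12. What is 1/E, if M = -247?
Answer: -1/1368 ≈ -0.00073099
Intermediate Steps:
E = -1368 (E = (-247 + 361)*(-12) = 114*(-12) = -1368)
1/E = 1/(-1368) = -1/1368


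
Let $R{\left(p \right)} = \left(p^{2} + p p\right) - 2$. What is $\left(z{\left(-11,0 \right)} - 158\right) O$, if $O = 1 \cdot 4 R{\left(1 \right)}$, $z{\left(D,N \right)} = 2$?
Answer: $0$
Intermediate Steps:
$R{\left(p \right)} = -2 + 2 p^{2}$ ($R{\left(p \right)} = \left(p^{2} + p^{2}\right) - 2 = 2 p^{2} - 2 = -2 + 2 p^{2}$)
$O = 0$ ($O = 1 \cdot 4 \left(-2 + 2 \cdot 1^{2}\right) = 4 \left(-2 + 2 \cdot 1\right) = 4 \left(-2 + 2\right) = 4 \cdot 0 = 0$)
$\left(z{\left(-11,0 \right)} - 158\right) O = \left(2 - 158\right) 0 = \left(-156\right) 0 = 0$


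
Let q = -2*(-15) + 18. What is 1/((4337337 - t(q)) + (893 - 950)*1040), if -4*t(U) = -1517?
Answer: 4/17110711 ≈ 2.3377e-7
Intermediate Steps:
q = 48 (q = 30 + 18 = 48)
t(U) = 1517/4 (t(U) = -1/4*(-1517) = 1517/4)
1/((4337337 - t(q)) + (893 - 950)*1040) = 1/((4337337 - 1*1517/4) + (893 - 950)*1040) = 1/((4337337 - 1517/4) - 57*1040) = 1/(17347831/4 - 59280) = 1/(17110711/4) = 4/17110711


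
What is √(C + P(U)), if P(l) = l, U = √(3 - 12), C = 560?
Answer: √(560 + 3*I) ≈ 23.664 + 0.06339*I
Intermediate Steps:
U = 3*I (U = √(-9) = 3*I ≈ 3.0*I)
√(C + P(U)) = √(560 + 3*I)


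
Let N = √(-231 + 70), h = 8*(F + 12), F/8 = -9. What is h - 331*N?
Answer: -480 - 331*I*√161 ≈ -480.0 - 4199.9*I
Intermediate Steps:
F = -72 (F = 8*(-9) = -72)
h = -480 (h = 8*(-72 + 12) = 8*(-60) = -480)
N = I*√161 (N = √(-161) = I*√161 ≈ 12.689*I)
h - 331*N = -480 - 331*I*√161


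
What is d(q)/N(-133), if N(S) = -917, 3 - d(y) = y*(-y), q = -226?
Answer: -7297/131 ≈ -55.702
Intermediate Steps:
d(y) = 3 + y² (d(y) = 3 - y*(-y) = 3 - (-1)*y² = 3 + y²)
d(q)/N(-133) = (3 + (-226)²)/(-917) = (3 + 51076)*(-1/917) = 51079*(-1/917) = -7297/131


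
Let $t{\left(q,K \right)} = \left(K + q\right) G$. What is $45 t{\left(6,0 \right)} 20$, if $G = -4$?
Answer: $-21600$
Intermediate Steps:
$t{\left(q,K \right)} = - 4 K - 4 q$ ($t{\left(q,K \right)} = \left(K + q\right) \left(-4\right) = - 4 K - 4 q$)
$45 t{\left(6,0 \right)} 20 = 45 \left(\left(-4\right) 0 - 24\right) 20 = 45 \left(0 - 24\right) 20 = 45 \left(-24\right) 20 = \left(-1080\right) 20 = -21600$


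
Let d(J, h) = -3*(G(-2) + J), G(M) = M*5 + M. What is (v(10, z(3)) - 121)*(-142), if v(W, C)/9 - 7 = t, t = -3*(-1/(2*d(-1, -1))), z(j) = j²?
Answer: 106429/13 ≈ 8186.8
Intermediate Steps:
G(M) = 6*M (G(M) = 5*M + M = 6*M)
d(J, h) = 36 - 3*J (d(J, h) = -3*(6*(-2) + J) = -3*(-12 + J) = 36 - 3*J)
t = 1/26 (t = -3*(-1/(2*(36 - 3*(-1)))) = -3*(-1/(2*(36 + 3))) = -3/(39*(-2)) = -3/(-78) = -3*(-1/78) = 1/26 ≈ 0.038462)
v(W, C) = 1647/26 (v(W, C) = 63 + 9*(1/26) = 63 + 9/26 = 1647/26)
(v(10, z(3)) - 121)*(-142) = (1647/26 - 121)*(-142) = -1499/26*(-142) = 106429/13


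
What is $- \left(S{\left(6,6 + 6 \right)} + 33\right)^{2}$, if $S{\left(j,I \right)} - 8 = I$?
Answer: $-2809$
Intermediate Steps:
$S{\left(j,I \right)} = 8 + I$
$- \left(S{\left(6,6 + 6 \right)} + 33\right)^{2} = - \left(\left(8 + \left(6 + 6\right)\right) + 33\right)^{2} = - \left(\left(8 + 12\right) + 33\right)^{2} = - \left(20 + 33\right)^{2} = - 53^{2} = \left(-1\right) 2809 = -2809$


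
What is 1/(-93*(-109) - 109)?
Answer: 1/10028 ≈ 9.9721e-5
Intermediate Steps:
1/(-93*(-109) - 109) = 1/(10137 - 109) = 1/10028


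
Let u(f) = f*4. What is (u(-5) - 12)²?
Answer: 1024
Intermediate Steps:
u(f) = 4*f
(u(-5) - 12)² = (4*(-5) - 12)² = (-20 - 12)² = (-32)² = 1024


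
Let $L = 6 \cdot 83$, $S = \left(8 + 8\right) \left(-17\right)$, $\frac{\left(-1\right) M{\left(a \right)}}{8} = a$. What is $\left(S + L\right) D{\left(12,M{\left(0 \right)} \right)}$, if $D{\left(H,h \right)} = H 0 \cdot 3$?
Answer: $0$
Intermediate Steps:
$M{\left(a \right)} = - 8 a$
$D{\left(H,h \right)} = 0$ ($D{\left(H,h \right)} = 0 \cdot 3 = 0$)
$S = -272$ ($S = 16 \left(-17\right) = -272$)
$L = 498$
$\left(S + L\right) D{\left(12,M{\left(0 \right)} \right)} = \left(-272 + 498\right) 0 = 226 \cdot 0 = 0$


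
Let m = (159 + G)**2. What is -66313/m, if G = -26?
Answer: -66313/17689 ≈ -3.7488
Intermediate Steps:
m = 17689 (m = (159 - 26)**2 = 133**2 = 17689)
-66313/m = -66313/17689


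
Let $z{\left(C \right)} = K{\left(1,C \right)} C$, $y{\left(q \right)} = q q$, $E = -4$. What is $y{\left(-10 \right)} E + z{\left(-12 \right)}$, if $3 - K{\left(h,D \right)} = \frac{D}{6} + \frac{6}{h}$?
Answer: $-388$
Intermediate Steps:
$K{\left(h,D \right)} = 3 - \frac{6}{h} - \frac{D}{6}$ ($K{\left(h,D \right)} = 3 - \left(\frac{D}{6} + \frac{6}{h}\right) = 3 - \left(\frac{6}{h} + \frac{D}{6}\right) = 3 - \frac{6}{h} - \frac{D}{6}$)
$y{\left(q \right)} = q^{2}$
$z{\left(C \right)} = C \left(-3 - \frac{C}{6}\right)$ ($z{\left(C \right)} = \left(3 - \frac{6}{1} - \frac{C}{6}\right) C = \left(3 - 6 - \frac{C}{6}\right) C = \left(-3 - \frac{C}{6}\right) C = C \left(-3 - \frac{C}{6}\right)$)
$y{\left(-10 \right)} E + z{\left(-12 \right)} = \left(-10\right)^{2} \left(-4\right) - - 2 \left(18 - 12\right) = 100 \left(-4\right) - \left(-2\right) 6 = -400 + 12 = -388$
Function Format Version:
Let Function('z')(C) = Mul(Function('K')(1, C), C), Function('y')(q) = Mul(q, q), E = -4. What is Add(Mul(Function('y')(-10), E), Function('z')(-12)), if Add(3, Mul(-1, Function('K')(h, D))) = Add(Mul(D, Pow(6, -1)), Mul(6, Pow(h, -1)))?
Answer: -388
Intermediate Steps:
Function('K')(h, D) = Add(3, Mul(-6, Pow(h, -1)), Mul(Rational(-1, 6), D)) (Function('K')(h, D) = Add(3, Mul(-1, Add(Mul(D, Pow(6, -1)), Mul(6, Pow(h, -1))))) = Add(3, Mul(-1, Add(Mul(D, Rational(1, 6)), Mul(6, Pow(h, -1))))) = Add(3, Mul(-1, Add(Mul(Rational(1, 6), D), Mul(6, Pow(h, -1))))) = Add(3, Mul(-1, Add(Mul(6, Pow(h, -1)), Mul(Rational(1, 6), D)))) = Add(3, Add(Mul(-6, Pow(h, -1)), Mul(Rational(-1, 6), D))) = Add(3, Mul(-6, Pow(h, -1)), Mul(Rational(-1, 6), D)))
Function('y')(q) = Pow(q, 2)
Function('z')(C) = Mul(C, Add(-3, Mul(Rational(-1, 6), C))) (Function('z')(C) = Mul(Add(3, Mul(-6, Pow(1, -1)), Mul(Rational(-1, 6), C)), C) = Mul(Add(3, Mul(-6, 1), Mul(Rational(-1, 6), C)), C) = Mul(Add(3, -6, Mul(Rational(-1, 6), C)), C) = Mul(Add(-3, Mul(Rational(-1, 6), C)), C) = Mul(C, Add(-3, Mul(Rational(-1, 6), C))))
Add(Mul(Function('y')(-10), E), Function('z')(-12)) = Add(Mul(Pow(-10, 2), -4), Mul(Rational(-1, 6), -12, Add(18, -12))) = Add(Mul(100, -4), Mul(Rational(-1, 6), -12, 6)) = Add(-400, 12) = -388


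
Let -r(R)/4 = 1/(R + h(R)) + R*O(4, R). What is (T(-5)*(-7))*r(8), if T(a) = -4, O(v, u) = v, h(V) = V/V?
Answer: -32368/9 ≈ -3596.4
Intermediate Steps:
h(V) = 1
r(R) = -16*R - 4/(1 + R) (r(R) = -4*(1/(R + 1) + R*4) = -4*(1/(1 + R) + 4*R) = -16*R - 4/(1 + R))
(T(-5)*(-7))*r(8) = (-4*(-7))*(4*(-1 - 4*8 - 4*8²)/(1 + 8)) = 28*(4*(-1 - 32 - 4*64)/9) = 28*(4*(⅑)*(-1 - 32 - 256)) = 28*(4*(⅑)*(-289)) = 28*(-1156/9) = -32368/9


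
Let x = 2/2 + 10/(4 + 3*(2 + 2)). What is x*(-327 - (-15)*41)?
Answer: 468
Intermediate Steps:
x = 13/8 (x = 2*(1/2) + 10/(4 + 3*4) = 1 + 10/(4 + 12) = 1 + 10/16 = 1 + 10*(1/16) = 1 + 5/8 = 13/8 ≈ 1.6250)
x*(-327 - (-15)*41) = 13*(-327 - (-15)*41)/8 = 13*(-327 - 1*(-615))/8 = 13*(-327 + 615)/8 = (13/8)*288 = 468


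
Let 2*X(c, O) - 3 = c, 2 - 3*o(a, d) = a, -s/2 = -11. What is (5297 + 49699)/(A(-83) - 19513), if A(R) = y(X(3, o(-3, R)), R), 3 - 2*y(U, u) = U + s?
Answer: -4583/1627 ≈ -2.8168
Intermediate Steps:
s = 22 (s = -2*(-11) = 22)
o(a, d) = ⅔ - a/3
X(c, O) = 3/2 + c/2
y(U, u) = -19/2 - U/2 (y(U, u) = 3/2 - (U + 22)/2 = 3/2 - (22 + U)/2 = 3/2 + (-11 - U/2) = -19/2 - U/2)
A(R) = -11 (A(R) = -19/2 - (3/2 + (½)*3)/2 = -19/2 - (3/2 + 3/2)/2 = -19/2 - ½*3 = -19/2 - 3/2 = -11)
(5297 + 49699)/(A(-83) - 19513) = (5297 + 49699)/(-11 - 19513) = 54996/(-19524) = 54996*(-1/19524) = -4583/1627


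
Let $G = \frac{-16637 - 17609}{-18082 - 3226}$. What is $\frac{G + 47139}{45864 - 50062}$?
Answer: $- \frac{502236029}{44725492} \approx -11.229$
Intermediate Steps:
$G = \frac{17123}{10654}$ ($G = - \frac{34246}{-21308} = \left(-34246\right) \left(- \frac{1}{21308}\right) = \frac{17123}{10654} \approx 1.6072$)
$\frac{G + 47139}{45864 - 50062} = \frac{\frac{17123}{10654} + 47139}{45864 - 50062} = \frac{502236029}{10654 \left(-4198\right)} = \frac{502236029}{10654} \left(- \frac{1}{4198}\right) = - \frac{502236029}{44725492}$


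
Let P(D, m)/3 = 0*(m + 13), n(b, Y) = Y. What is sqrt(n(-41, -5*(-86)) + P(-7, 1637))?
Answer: sqrt(430) ≈ 20.736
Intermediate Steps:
P(D, m) = 0 (P(D, m) = 3*(0*(m + 13)) = 3*(0*(13 + m)) = 3*0 = 0)
sqrt(n(-41, -5*(-86)) + P(-7, 1637)) = sqrt(-5*(-86) + 0) = sqrt(430 + 0) = sqrt(430)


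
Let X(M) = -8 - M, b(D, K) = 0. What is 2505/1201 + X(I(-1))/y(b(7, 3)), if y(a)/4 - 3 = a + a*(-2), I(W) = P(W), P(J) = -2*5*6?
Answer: 23128/3603 ≈ 6.4191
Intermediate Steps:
P(J) = -60 (P(J) = -10*6 = -60)
I(W) = -60
y(a) = 12 - 4*a (y(a) = 12 + 4*(a + a*(-2)) = 12 + 4*(a - 2*a) = 12 + 4*(-a) = 12 - 4*a)
2505/1201 + X(I(-1))/y(b(7, 3)) = 2505/1201 + (-8 - 1*(-60))/(12 - 4*0) = 2505*(1/1201) + (-8 + 60)/(12 + 0) = 2505/1201 + 52/12 = 2505/1201 + 52*(1/12) = 2505/1201 + 13/3 = 23128/3603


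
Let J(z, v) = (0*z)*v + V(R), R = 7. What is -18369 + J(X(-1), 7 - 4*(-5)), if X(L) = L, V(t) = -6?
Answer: -18375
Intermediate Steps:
J(z, v) = -6 (J(z, v) = (0*z)*v - 6 = 0*v - 6 = 0 - 6 = -6)
-18369 + J(X(-1), 7 - 4*(-5)) = -18369 - 6 = -18375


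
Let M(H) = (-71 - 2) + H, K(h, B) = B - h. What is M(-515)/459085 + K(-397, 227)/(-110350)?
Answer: -35135484/5066002975 ≈ -0.0069355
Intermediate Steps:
M(H) = -73 + H
M(-515)/459085 + K(-397, 227)/(-110350) = (-73 - 515)/459085 + (227 - 1*(-397))/(-110350) = -588*1/459085 + (227 + 397)*(-1/110350) = -588/459085 + 624*(-1/110350) = -588/459085 - 312/55175 = -35135484/5066002975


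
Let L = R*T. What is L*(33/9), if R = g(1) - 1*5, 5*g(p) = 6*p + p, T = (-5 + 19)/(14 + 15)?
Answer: -924/145 ≈ -6.3724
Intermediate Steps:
T = 14/29 ≈ 0.48276
g(p) = 7*p/5 (g(p) = (6*p + p)/5 = (7*p)/5 = 7*p/5)
R = -18/5 (R = (7/5)*1 - 1*5 = 7/5 - 5 = -18/5 ≈ -3.6000)
L = -252/145 (L = -18/5*14/29 = -252/145 ≈ -1.7379)
L*(33/9) = -8316/(145*9) = -252/145*11/3 = -924/145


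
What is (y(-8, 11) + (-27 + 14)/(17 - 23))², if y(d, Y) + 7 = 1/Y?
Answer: 97969/4356 ≈ 22.491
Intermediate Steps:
y(d, Y) = -7 + 1/Y
(y(-8, 11) + (-27 + 14)/(17 - 23))² = ((-7 + 1/11) + (-27 + 14)/(17 - 23))² = ((-7 + 1/11) - 13/(-6))² = (-76/11 - 13*(-⅙))² = (-76/11 + 13/6)² = (-313/66)² = 97969/4356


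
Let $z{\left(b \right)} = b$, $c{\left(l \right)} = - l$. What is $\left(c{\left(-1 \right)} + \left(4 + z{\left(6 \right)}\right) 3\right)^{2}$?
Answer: $961$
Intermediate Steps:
$\left(c{\left(-1 \right)} + \left(4 + z{\left(6 \right)}\right) 3\right)^{2} = \left(\left(-1\right) \left(-1\right) + \left(4 + 6\right) 3\right)^{2} = \left(1 + 10 \cdot 3\right)^{2} = \left(1 + 30\right)^{2} = 31^{2} = 961$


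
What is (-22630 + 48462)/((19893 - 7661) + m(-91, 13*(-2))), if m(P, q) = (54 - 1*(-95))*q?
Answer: 12916/4179 ≈ 3.0907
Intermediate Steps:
m(P, q) = 149*q (m(P, q) = (54 + 95)*q = 149*q)
(-22630 + 48462)/((19893 - 7661) + m(-91, 13*(-2))) = (-22630 + 48462)/((19893 - 7661) + 149*(13*(-2))) = 25832/(12232 + 149*(-26)) = 25832/(12232 - 3874) = 25832/8358 = 25832*(1/8358) = 12916/4179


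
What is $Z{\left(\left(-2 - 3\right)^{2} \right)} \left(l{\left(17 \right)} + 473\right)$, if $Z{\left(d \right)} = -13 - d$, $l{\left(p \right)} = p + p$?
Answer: $-19266$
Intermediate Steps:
$l{\left(p \right)} = 2 p$
$Z{\left(\left(-2 - 3\right)^{2} \right)} \left(l{\left(17 \right)} + 473\right) = \left(-13 - \left(-2 - 3\right)^{2}\right) \left(2 \cdot 17 + 473\right) = \left(-13 - \left(-5\right)^{2}\right) \left(34 + 473\right) = \left(-13 - 25\right) 507 = \left(-38\right) 507 = -19266$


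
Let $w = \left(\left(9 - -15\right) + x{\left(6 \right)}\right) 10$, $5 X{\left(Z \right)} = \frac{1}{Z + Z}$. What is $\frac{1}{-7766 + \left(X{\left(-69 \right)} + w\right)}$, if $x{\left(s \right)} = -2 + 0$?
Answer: $- \frac{690}{5206741} \approx -0.00013252$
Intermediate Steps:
$x{\left(s \right)} = -2$
$X{\left(Z \right)} = \frac{1}{10 Z}$ ($X{\left(Z \right)} = \frac{1}{5 \left(Z + Z\right)} = \frac{1}{5 \cdot 2 Z} = \frac{\frac{1}{2} \frac{1}{Z}}{5} = \frac{1}{10 Z}$)
$w = 220$ ($w = \left(\left(9 - -15\right) - 2\right) 10 = \left(\left(9 + 15\right) - 2\right) 10 = \left(24 - 2\right) 10 = 22 \cdot 10 = 220$)
$\frac{1}{-7766 + \left(X{\left(-69 \right)} + w\right)} = \frac{1}{-7766 + \left(\frac{1}{10 \left(-69\right)} + 220\right)} = \frac{1}{-7766 + \left(\frac{1}{10} \left(- \frac{1}{69}\right) + 220\right)} = \frac{1}{-7766 + \left(- \frac{1}{690} + 220\right)} = \frac{1}{-7766 + \frac{151799}{690}} = \frac{1}{- \frac{5206741}{690}} = - \frac{690}{5206741}$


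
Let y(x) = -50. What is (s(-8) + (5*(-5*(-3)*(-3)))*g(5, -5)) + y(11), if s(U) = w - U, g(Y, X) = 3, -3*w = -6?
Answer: -715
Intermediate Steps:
w = 2 (w = -⅓*(-6) = 2)
s(U) = 2 - U
(s(-8) + (5*(-5*(-3)*(-3)))*g(5, -5)) + y(11) = ((2 - 1*(-8)) + (5*(-5*(-3)*(-3)))*3) - 50 = ((2 + 8) + (5*(15*(-3)))*3) - 50 = (10 + (5*(-45))*3) - 50 = (10 - 225*3) - 50 = (10 - 675) - 50 = -665 - 50 = -715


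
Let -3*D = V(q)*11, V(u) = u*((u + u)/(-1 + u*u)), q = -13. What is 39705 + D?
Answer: 10003801/252 ≈ 39698.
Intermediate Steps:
V(u) = 2*u**2/(-1 + u**2) (V(u) = u*((2*u)/(-1 + u**2)) = u*(2*u/(-1 + u**2)) = 2*u**2/(-1 + u**2))
D = -1859/252 (D = -2*(-13)**2/(-1 + (-13)**2)*11/3 = -2*169/(-1 + 169)*11/3 = -2*169/168*11/3 = -2*169*(1/168)*11/3 = -169*11/252 = -1/3*1859/84 = -1859/252 ≈ -7.3770)
39705 + D = 39705 - 1859/252 = 10003801/252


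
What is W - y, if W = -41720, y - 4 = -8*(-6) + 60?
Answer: -41832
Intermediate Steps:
y = 112 (y = 4 + (-8*(-6) + 60) = 4 + (48 + 60) = 4 + 108 = 112)
W - y = -41720 - 1*112 = -41720 - 112 = -41832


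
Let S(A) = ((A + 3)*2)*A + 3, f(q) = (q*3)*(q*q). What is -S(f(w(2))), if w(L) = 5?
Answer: -283503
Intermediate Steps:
f(q) = 3*q³ (f(q) = (3*q)*q² = 3*q³)
S(A) = 3 + A*(6 + 2*A) (S(A) = ((3 + A)*2)*A + 3 = (6 + 2*A)*A + 3 = A*(6 + 2*A) + 3 = 3 + A*(6 + 2*A))
-S(f(w(2))) = -(3 + 2*(3*5³)² + 6*(3*5³)) = -(3 + 2*(3*125)² + 6*(3*125)) = -(3 + 2*375² + 6*375) = -(3 + 2*140625 + 2250) = -(3 + 281250 + 2250) = -1*283503 = -283503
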